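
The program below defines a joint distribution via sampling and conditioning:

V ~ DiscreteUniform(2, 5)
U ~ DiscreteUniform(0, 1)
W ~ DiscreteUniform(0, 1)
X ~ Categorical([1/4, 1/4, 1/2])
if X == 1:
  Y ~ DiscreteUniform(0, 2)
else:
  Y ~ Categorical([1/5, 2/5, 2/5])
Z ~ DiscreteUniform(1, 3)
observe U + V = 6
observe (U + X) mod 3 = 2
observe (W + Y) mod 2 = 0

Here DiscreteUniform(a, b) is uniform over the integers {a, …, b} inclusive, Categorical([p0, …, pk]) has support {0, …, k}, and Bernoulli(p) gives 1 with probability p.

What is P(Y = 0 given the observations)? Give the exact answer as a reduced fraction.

P(Y = 0 | obs) = 1/3

Enumerate traces; 9 have nonzero weight after conditioning:
  (V=5, U=1, W=0, X=1, Y=0, Z=1) weight 1/576
  (V=5, U=1, W=0, X=1, Y=0, Z=2) weight 1/576
  (V=5, U=1, W=0, X=1, Y=0, Z=3) weight 1/576
  (V=5, U=1, W=0, X=1, Y=2, Z=1) weight 1/576
  (V=5, U=1, W=0, X=1, Y=2, Z=2) weight 1/576
  (V=5, U=1, W=0, X=1, Y=2, Z=3) weight 1/576
  (V=5, U=1, W=1, X=1, Y=1, Z=1) weight 1/576
  (V=5, U=1, W=1, X=1, Y=1, Z=2) weight 1/576
  … 1 more
Group by Y:
  weight(Y=0) = 1/192
  weight(Y=1) = 1/192
  weight(Y=2) = 1/192
Total weight = 1/192 + 1/192 + 1/192 = 1/64
P(Y=0 | obs) = 1/192 / 1/64 = 1/3
P(Y=1 | obs) = 1/192 / 1/64 = 1/3
P(Y=2 | obs) = 1/192 / 1/64 = 1/3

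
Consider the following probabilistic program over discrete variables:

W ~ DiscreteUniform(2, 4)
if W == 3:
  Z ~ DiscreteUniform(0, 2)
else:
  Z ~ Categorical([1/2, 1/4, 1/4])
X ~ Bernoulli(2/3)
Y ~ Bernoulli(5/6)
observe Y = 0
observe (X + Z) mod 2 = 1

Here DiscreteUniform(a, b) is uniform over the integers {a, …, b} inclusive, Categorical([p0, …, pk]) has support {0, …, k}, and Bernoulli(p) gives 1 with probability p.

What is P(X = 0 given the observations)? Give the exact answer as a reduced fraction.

P(X = 0 | obs) = 5/31

Enumerate traces; 9 have nonzero weight after conditioning:
  (W=2, Z=0, X=1, Y=0) weight 1/54
  (W=2, Z=1, X=0, Y=0) weight 1/216
  (W=2, Z=2, X=1, Y=0) weight 1/108
  (W=3, Z=0, X=1, Y=0) weight 1/81
  (W=3, Z=1, X=0, Y=0) weight 1/162
  (W=3, Z=2, X=1, Y=0) weight 1/81
  (W=4, Z=0, X=1, Y=0) weight 1/54
  (W=4, Z=1, X=0, Y=0) weight 1/216
  … 1 more
Group by X:
  weight(X=0) = 5/324
  weight(X=1) = 13/162
Total weight = 5/324 + 13/162 = 31/324
P(X=0 | obs) = 5/324 / 31/324 = 5/31
P(X=1 | obs) = 13/162 / 31/324 = 26/31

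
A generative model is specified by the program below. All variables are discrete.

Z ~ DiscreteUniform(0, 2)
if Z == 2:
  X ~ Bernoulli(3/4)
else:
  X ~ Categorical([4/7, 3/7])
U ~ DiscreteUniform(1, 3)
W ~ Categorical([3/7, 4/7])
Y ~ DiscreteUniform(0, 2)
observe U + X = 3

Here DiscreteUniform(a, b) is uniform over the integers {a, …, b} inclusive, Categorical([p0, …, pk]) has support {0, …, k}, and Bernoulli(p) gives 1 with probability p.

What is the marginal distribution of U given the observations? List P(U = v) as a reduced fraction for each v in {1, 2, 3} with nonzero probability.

Enumerate traces; 36 have nonzero weight after conditioning:
  (Z=0, X=0, U=3, W=0, Y=0) weight 4/441
  (Z=0, X=0, U=3, W=0, Y=1) weight 4/441
  (Z=0, X=0, U=3, W=0, Y=2) weight 4/441
  (Z=0, X=0, U=3, W=1, Y=0) weight 16/1323
  (Z=0, X=0, U=3, W=1, Y=1) weight 16/1323
  (Z=0, X=0, U=3, W=1, Y=2) weight 16/1323
  (Z=0, X=1, U=2, W=0, Y=0) weight 1/147
  (Z=0, X=1, U=2, W=0, Y=1) weight 1/147
  … 28 more
Group by U:
  weight(U=2) = 5/28
  weight(U=3) = 13/84
Total weight = 5/28 + 13/84 = 1/3
P(U=2 | obs) = 5/28 / 1/3 = 15/28
P(U=3 | obs) = 13/84 / 1/3 = 13/28

P(U=2) = 15/28, P(U=3) = 13/28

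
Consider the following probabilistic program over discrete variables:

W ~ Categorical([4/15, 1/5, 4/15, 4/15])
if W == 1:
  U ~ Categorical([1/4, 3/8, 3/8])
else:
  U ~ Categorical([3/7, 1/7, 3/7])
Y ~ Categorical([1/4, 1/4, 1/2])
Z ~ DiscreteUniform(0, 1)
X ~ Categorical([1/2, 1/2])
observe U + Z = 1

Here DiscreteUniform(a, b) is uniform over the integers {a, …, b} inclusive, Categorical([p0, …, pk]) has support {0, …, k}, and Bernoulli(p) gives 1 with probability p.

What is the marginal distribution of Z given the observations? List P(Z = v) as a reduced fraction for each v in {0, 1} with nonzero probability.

Enumerate traces; 48 have nonzero weight after conditioning:
  (W=0, U=0, Y=0, Z=1, X=0) weight 1/140
  (W=0, U=0, Y=0, Z=1, X=1) weight 1/140
  (W=0, U=0, Y=1, Z=1, X=0) weight 1/140
  (W=0, U=0, Y=1, Z=1, X=1) weight 1/140
  (W=0, U=0, Y=2, Z=1, X=0) weight 1/70
  (W=0, U=0, Y=2, Z=1, X=1) weight 1/70
  (W=0, U=1, Y=0, Z=0, X=0) weight 1/420
  (W=0, U=1, Y=0, Z=0, X=1) weight 1/420
  … 40 more
Group by Z:
  weight(Z=0) = 53/560
  weight(Z=1) = 11/56
Total weight = 53/560 + 11/56 = 163/560
P(Z=0 | obs) = 53/560 / 163/560 = 53/163
P(Z=1 | obs) = 11/56 / 163/560 = 110/163

P(Z=0) = 53/163, P(Z=1) = 110/163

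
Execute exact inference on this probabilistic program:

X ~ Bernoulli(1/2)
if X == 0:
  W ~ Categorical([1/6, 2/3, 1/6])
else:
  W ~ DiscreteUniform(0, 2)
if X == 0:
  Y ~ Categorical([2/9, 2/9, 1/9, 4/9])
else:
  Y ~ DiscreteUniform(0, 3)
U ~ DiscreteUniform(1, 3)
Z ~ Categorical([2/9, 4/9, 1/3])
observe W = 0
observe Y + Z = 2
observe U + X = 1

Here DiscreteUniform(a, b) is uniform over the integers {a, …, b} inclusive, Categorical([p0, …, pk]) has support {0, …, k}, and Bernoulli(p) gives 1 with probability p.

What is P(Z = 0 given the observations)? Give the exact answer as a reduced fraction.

Enumerate traces; 3 have nonzero weight after conditioning:
  (X=0, W=0, Y=0, U=1, Z=2) weight 1/486
  (X=0, W=0, Y=1, U=1, Z=1) weight 2/729
  (X=0, W=0, Y=2, U=1, Z=0) weight 1/1458
Group by Z:
  weight(Z=0) = 1/1458
  weight(Z=1) = 2/729
  weight(Z=2) = 1/486
Total weight = 1/1458 + 2/729 + 1/486 = 4/729
P(Z=0 | obs) = 1/1458 / 4/729 = 1/8
P(Z=1 | obs) = 2/729 / 4/729 = 1/2
P(Z=2 | obs) = 1/486 / 4/729 = 3/8

P(Z = 0 | obs) = 1/8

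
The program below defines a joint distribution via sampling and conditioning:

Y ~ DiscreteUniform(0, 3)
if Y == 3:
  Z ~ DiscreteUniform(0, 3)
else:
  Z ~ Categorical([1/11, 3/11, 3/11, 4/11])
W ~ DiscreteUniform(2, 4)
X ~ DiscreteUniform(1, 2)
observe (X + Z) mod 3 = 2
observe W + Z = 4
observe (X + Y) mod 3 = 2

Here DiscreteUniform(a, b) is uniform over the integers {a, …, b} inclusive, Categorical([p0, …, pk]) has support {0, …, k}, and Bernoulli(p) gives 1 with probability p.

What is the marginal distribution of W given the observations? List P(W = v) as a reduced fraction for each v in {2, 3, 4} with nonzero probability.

Enumerate traces; 3 have nonzero weight after conditioning:
  (Y=0, Z=0, W=4, X=2) weight 1/264
  (Y=1, Z=1, W=3, X=1) weight 1/88
  (Y=3, Z=0, W=4, X=2) weight 1/96
Group by W:
  weight(W=3) = 1/88
  weight(W=4) = 5/352
Total weight = 1/88 + 5/352 = 9/352
P(W=3 | obs) = 1/88 / 9/352 = 4/9
P(W=4 | obs) = 5/352 / 9/352 = 5/9

P(W=3) = 4/9, P(W=4) = 5/9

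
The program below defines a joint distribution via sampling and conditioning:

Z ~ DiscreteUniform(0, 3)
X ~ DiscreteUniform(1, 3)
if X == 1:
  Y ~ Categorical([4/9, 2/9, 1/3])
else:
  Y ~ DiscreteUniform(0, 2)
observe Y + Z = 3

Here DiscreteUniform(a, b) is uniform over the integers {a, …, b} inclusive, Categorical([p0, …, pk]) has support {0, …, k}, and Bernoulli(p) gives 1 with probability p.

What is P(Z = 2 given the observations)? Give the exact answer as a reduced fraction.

P(Z = 2 | obs) = 8/27

Enumerate traces; 9 have nonzero weight after conditioning:
  (Z=1, X=1, Y=2) weight 1/36
  (Z=1, X=2, Y=2) weight 1/36
  (Z=1, X=3, Y=2) weight 1/36
  (Z=2, X=1, Y=1) weight 1/54
  (Z=2, X=2, Y=1) weight 1/36
  (Z=2, X=3, Y=1) weight 1/36
  (Z=3, X=1, Y=0) weight 1/27
  (Z=3, X=2, Y=0) weight 1/36
  … 1 more
Group by Z:
  weight(Z=1) = 1/12
  weight(Z=2) = 2/27
  weight(Z=3) = 5/54
Total weight = 1/12 + 2/27 + 5/54 = 1/4
P(Z=1 | obs) = 1/12 / 1/4 = 1/3
P(Z=2 | obs) = 2/27 / 1/4 = 8/27
P(Z=3 | obs) = 5/54 / 1/4 = 10/27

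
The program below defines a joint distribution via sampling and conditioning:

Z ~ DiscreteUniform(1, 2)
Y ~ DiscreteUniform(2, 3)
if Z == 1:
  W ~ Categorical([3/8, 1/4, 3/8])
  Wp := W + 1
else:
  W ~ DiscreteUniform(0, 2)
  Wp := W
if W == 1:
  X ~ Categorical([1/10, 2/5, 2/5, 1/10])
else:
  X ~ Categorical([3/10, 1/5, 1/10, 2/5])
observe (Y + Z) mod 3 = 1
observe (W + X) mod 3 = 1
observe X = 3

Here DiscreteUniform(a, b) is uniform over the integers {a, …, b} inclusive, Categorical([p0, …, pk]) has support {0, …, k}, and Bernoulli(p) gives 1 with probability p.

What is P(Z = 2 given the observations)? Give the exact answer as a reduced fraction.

Enumerate traces; 2 have nonzero weight after conditioning:
  (Z=1, Y=3, W=1, X=3) weight 1/160
  (Z=2, Y=2, W=1, X=3) weight 1/120
Group by Z:
  weight(Z=1) = 1/160
  weight(Z=2) = 1/120
Total weight = 1/160 + 1/120 = 7/480
P(Z=1 | obs) = 1/160 / 7/480 = 3/7
P(Z=2 | obs) = 1/120 / 7/480 = 4/7

P(Z = 2 | obs) = 4/7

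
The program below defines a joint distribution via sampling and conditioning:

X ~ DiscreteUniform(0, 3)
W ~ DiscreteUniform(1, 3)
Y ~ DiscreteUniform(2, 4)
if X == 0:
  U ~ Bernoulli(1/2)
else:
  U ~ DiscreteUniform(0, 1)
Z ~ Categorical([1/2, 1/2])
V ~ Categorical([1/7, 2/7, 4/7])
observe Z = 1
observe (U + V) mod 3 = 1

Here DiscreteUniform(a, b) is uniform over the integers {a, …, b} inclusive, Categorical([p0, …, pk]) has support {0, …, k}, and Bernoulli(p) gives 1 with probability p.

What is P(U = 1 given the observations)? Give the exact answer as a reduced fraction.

P(U = 1 | obs) = 1/3

Enumerate traces; 72 have nonzero weight after conditioning:
  (X=0, W=1, Y=2, U=0, Z=1, V=1) weight 1/504
  (X=0, W=1, Y=2, U=1, Z=1, V=0) weight 1/1008
  (X=0, W=1, Y=3, U=0, Z=1, V=1) weight 1/504
  (X=0, W=1, Y=3, U=1, Z=1, V=0) weight 1/1008
  (X=0, W=1, Y=4, U=0, Z=1, V=1) weight 1/504
  (X=0, W=1, Y=4, U=1, Z=1, V=0) weight 1/1008
  (X=0, W=2, Y=2, U=0, Z=1, V=1) weight 1/504
  (X=0, W=2, Y=2, U=1, Z=1, V=0) weight 1/1008
  … 64 more
Group by U:
  weight(U=0) = 1/14
  weight(U=1) = 1/28
Total weight = 1/14 + 1/28 = 3/28
P(U=0 | obs) = 1/14 / 3/28 = 2/3
P(U=1 | obs) = 1/28 / 3/28 = 1/3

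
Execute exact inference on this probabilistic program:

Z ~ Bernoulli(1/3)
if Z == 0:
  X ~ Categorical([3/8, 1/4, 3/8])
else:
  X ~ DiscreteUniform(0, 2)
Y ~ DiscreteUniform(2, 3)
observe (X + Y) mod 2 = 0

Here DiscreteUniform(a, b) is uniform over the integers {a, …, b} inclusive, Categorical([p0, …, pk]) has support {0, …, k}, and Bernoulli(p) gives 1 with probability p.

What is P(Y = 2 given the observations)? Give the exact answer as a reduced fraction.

Enumerate traces; 6 have nonzero weight after conditioning:
  (Z=0, X=0, Y=2) weight 1/8
  (Z=0, X=1, Y=3) weight 1/12
  (Z=0, X=2, Y=2) weight 1/8
  (Z=1, X=0, Y=2) weight 1/18
  (Z=1, X=1, Y=3) weight 1/18
  (Z=1, X=2, Y=2) weight 1/18
Group by Y:
  weight(Y=2) = 13/36
  weight(Y=3) = 5/36
Total weight = 13/36 + 5/36 = 1/2
P(Y=2 | obs) = 13/36 / 1/2 = 13/18
P(Y=3 | obs) = 5/36 / 1/2 = 5/18

P(Y = 2 | obs) = 13/18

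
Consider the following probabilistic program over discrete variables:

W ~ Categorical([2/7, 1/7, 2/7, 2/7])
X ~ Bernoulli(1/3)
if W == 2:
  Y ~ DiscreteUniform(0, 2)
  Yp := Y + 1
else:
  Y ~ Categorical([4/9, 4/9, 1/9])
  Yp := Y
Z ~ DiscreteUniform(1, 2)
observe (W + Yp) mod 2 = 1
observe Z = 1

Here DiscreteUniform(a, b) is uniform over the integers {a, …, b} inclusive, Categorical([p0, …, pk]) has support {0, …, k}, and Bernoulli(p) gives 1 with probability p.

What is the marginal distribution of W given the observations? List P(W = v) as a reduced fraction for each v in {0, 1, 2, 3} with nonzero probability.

Enumerate traces; 14 have nonzero weight after conditioning:
  (W=0, X=0, Y=1, Z=1) weight 8/189
  (W=0, X=1, Y=1, Z=1) weight 4/189
  (W=1, X=0, Y=0, Z=1) weight 4/189
  (W=1, X=0, Y=2, Z=1) weight 1/189
  (W=1, X=1, Y=0, Z=1) weight 2/189
  (W=1, X=1, Y=2, Z=1) weight 1/378
  (W=2, X=0, Y=0, Z=1) weight 2/63
  (W=2, X=0, Y=2, Z=1) weight 2/63
  (W=3, X=0, Y=0, Z=1) weight 8/189
  … 5 more
Group by W:
  weight(W=0) = 4/63
  weight(W=1) = 5/126
  weight(W=2) = 2/21
  weight(W=3) = 5/63
Total weight = 4/63 + 5/126 + 2/21 + 5/63 = 5/18
P(W=0 | obs) = 4/63 / 5/18 = 8/35
P(W=1 | obs) = 5/126 / 5/18 = 1/7
P(W=2 | obs) = 2/21 / 5/18 = 12/35
P(W=3 | obs) = 5/63 / 5/18 = 2/7

P(W=0) = 8/35, P(W=1) = 1/7, P(W=2) = 12/35, P(W=3) = 2/7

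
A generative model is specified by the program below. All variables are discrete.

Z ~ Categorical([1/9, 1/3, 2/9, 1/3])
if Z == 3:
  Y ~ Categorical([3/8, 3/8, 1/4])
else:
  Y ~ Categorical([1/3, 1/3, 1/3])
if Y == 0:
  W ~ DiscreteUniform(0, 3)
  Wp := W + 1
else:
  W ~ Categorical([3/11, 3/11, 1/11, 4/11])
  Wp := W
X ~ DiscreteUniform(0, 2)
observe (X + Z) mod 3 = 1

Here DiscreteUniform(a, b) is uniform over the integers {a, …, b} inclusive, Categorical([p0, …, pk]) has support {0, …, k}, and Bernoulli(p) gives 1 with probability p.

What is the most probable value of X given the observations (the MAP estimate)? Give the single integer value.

argmax_v P(X = v | obs) = 1

Enumerate traces; 48 have nonzero weight after conditioning:
  (Z=0, Y=0, W=0, X=1) weight 1/324
  (Z=0, Y=0, W=1, X=1) weight 1/324
  (Z=0, Y=0, W=2, X=1) weight 1/324
  (Z=0, Y=0, W=3, X=1) weight 1/324
  (Z=0, Y=1, W=0, X=1) weight 1/297
  (Z=0, Y=1, W=1, X=1) weight 1/297
  (Z=0, Y=1, W=2, X=1) weight 1/891
  (Z=0, Y=1, W=3, X=1) weight 4/891
  (Z=1, Y=0, W=0, X=0) weight 1/108
  (Z=2, Y=0, W=0, X=2) weight 1/162
  … 38 more
Group by X:
  weight(X=0) = 1/9
  weight(X=1) = 4/27
  weight(X=2) = 2/27
Total weight = 1/9 + 4/27 + 2/27 = 1/3
P(X=0 | obs) = 1/9 / 1/3 = 1/3
P(X=1 | obs) = 4/27 / 1/3 = 4/9
P(X=2 | obs) = 2/27 / 1/3 = 2/9
argmax = 1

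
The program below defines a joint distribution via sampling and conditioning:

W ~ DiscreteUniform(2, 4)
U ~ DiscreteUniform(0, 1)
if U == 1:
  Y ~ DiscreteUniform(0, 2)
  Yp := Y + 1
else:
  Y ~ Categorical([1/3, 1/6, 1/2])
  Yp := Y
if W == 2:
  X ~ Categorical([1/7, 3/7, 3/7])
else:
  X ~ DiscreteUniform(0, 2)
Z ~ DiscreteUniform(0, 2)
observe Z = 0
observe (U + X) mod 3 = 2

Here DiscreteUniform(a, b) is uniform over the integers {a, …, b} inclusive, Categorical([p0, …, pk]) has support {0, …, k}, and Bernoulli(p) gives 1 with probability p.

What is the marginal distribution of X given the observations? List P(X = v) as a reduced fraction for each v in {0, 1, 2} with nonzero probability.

Enumerate traces; 18 have nonzero weight after conditioning:
  (W=2, U=0, Y=0, X=2, Z=0) weight 1/126
  (W=2, U=0, Y=1, X=2, Z=0) weight 1/252
  (W=2, U=0, Y=2, X=2, Z=0) weight 1/84
  (W=2, U=1, Y=0, X=1, Z=0) weight 1/126
  (W=2, U=1, Y=1, X=1, Z=0) weight 1/126
  (W=2, U=1, Y=2, X=1, Z=0) weight 1/126
  (W=3, U=0, Y=0, X=2, Z=0) weight 1/162
  (W=3, U=0, Y=1, X=2, Z=0) weight 1/324
  … 10 more
Group by X:
  weight(X=1) = 23/378
  weight(X=2) = 23/378
Total weight = 23/378 + 23/378 = 23/189
P(X=1 | obs) = 23/378 / 23/189 = 1/2
P(X=2 | obs) = 23/378 / 23/189 = 1/2

P(X=1) = 1/2, P(X=2) = 1/2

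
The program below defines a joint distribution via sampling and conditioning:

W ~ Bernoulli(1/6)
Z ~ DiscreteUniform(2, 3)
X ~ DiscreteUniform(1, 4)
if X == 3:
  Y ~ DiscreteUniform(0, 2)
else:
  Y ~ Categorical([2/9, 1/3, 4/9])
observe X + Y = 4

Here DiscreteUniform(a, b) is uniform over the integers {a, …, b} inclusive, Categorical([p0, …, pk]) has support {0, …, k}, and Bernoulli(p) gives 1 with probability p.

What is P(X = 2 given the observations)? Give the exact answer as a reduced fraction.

Enumerate traces; 12 have nonzero weight after conditioning:
  (W=0, Z=2, X=2, Y=2) weight 5/108
  (W=0, Z=2, X=3, Y=1) weight 5/144
  (W=0, Z=2, X=4, Y=0) weight 5/216
  (W=0, Z=3, X=2, Y=2) weight 5/108
  (W=0, Z=3, X=3, Y=1) weight 5/144
  (W=0, Z=3, X=4, Y=0) weight 5/216
  (W=1, Z=2, X=2, Y=2) weight 1/108
  (W=1, Z=2, X=3, Y=1) weight 1/144
  … 4 more
Group by X:
  weight(X=2) = 1/9
  weight(X=3) = 1/12
  weight(X=4) = 1/18
Total weight = 1/9 + 1/12 + 1/18 = 1/4
P(X=2 | obs) = 1/9 / 1/4 = 4/9
P(X=3 | obs) = 1/12 / 1/4 = 1/3
P(X=4 | obs) = 1/18 / 1/4 = 2/9

P(X = 2 | obs) = 4/9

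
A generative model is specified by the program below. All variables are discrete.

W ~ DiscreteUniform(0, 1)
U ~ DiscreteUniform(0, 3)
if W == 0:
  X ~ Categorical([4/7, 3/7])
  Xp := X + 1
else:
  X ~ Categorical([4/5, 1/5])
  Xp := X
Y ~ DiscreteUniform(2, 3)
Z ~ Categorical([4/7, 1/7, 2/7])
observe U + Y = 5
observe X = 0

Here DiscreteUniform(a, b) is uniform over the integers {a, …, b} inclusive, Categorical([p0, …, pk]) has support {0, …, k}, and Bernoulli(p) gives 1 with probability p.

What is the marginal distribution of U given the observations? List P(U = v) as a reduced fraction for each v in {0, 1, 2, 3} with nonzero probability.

Enumerate traces; 12 have nonzero weight after conditioning:
  (W=0, U=2, X=0, Y=3, Z=0) weight 1/49
  (W=0, U=2, X=0, Y=3, Z=1) weight 1/196
  (W=0, U=2, X=0, Y=3, Z=2) weight 1/98
  (W=0, U=3, X=0, Y=2, Z=0) weight 1/49
  (W=0, U=3, X=0, Y=2, Z=1) weight 1/196
  (W=0, U=3, X=0, Y=2, Z=2) weight 1/98
  (W=1, U=2, X=0, Y=3, Z=0) weight 1/35
  (W=1, U=2, X=0, Y=3, Z=1) weight 1/140
  … 4 more
Group by U:
  weight(U=2) = 3/35
  weight(U=3) = 3/35
Total weight = 3/35 + 3/35 = 6/35
P(U=2 | obs) = 3/35 / 6/35 = 1/2
P(U=3 | obs) = 3/35 / 6/35 = 1/2

P(U=2) = 1/2, P(U=3) = 1/2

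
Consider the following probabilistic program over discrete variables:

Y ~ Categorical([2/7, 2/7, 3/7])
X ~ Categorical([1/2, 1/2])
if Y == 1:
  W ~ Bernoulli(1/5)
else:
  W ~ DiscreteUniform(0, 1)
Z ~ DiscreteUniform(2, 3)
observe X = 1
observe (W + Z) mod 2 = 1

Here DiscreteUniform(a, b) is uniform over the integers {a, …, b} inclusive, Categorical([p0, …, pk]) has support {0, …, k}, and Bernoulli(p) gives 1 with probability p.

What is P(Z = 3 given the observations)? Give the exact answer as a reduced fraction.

Enumerate traces; 6 have nonzero weight after conditioning:
  (Y=0, X=1, W=0, Z=3) weight 1/28
  (Y=0, X=1, W=1, Z=2) weight 1/28
  (Y=1, X=1, W=0, Z=3) weight 2/35
  (Y=1, X=1, W=1, Z=2) weight 1/70
  (Y=2, X=1, W=0, Z=3) weight 3/56
  (Y=2, X=1, W=1, Z=2) weight 3/56
Group by Z:
  weight(Z=2) = 29/280
  weight(Z=3) = 41/280
Total weight = 29/280 + 41/280 = 1/4
P(Z=2 | obs) = 29/280 / 1/4 = 29/70
P(Z=3 | obs) = 41/280 / 1/4 = 41/70

P(Z = 3 | obs) = 41/70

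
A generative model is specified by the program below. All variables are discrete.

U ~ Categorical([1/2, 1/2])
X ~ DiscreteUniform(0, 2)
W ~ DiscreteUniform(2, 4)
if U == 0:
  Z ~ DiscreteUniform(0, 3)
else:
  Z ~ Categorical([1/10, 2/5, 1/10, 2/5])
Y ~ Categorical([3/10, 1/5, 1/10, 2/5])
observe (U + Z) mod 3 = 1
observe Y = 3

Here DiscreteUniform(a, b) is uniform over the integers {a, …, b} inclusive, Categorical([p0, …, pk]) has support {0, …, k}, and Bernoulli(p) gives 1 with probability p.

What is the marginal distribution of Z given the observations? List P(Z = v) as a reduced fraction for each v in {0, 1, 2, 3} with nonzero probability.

Enumerate traces; 27 have nonzero weight after conditioning:
  (U=0, X=0, W=2, Z=1, Y=3) weight 1/180
  (U=0, X=0, W=3, Z=1, Y=3) weight 1/180
  (U=0, X=0, W=4, Z=1, Y=3) weight 1/180
  (U=0, X=1, W=2, Z=1, Y=3) weight 1/180
  (U=0, X=1, W=3, Z=1, Y=3) weight 1/180
  (U=0, X=1, W=4, Z=1, Y=3) weight 1/180
  (U=0, X=2, W=2, Z=1, Y=3) weight 1/180
  (U=0, X=2, W=3, Z=1, Y=3) weight 1/180
  (U=1, X=0, W=2, Z=0, Y=3) weight 1/450
  (U=1, X=0, W=2, Z=3, Y=3) weight 2/225
  … 17 more
Group by Z:
  weight(Z=0) = 1/50
  weight(Z=1) = 1/20
  weight(Z=3) = 2/25
Total weight = 1/50 + 1/20 + 2/25 = 3/20
P(Z=0 | obs) = 1/50 / 3/20 = 2/15
P(Z=1 | obs) = 1/20 / 3/20 = 1/3
P(Z=3 | obs) = 2/25 / 3/20 = 8/15

P(Z=0) = 2/15, P(Z=1) = 1/3, P(Z=3) = 8/15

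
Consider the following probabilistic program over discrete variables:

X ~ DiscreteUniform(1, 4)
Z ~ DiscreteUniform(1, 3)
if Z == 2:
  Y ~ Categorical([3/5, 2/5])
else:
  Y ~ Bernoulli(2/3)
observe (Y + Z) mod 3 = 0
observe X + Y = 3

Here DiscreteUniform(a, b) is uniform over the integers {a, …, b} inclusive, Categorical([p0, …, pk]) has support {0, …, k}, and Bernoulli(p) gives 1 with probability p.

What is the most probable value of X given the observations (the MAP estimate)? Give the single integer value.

argmax_v P(X = v | obs) = 2

Enumerate traces; 2 have nonzero weight after conditioning:
  (X=2, Z=2, Y=1) weight 1/30
  (X=3, Z=3, Y=0) weight 1/36
Group by X:
  weight(X=2) = 1/30
  weight(X=3) = 1/36
Total weight = 1/30 + 1/36 = 11/180
P(X=2 | obs) = 1/30 / 11/180 = 6/11
P(X=3 | obs) = 1/36 / 11/180 = 5/11
argmax = 2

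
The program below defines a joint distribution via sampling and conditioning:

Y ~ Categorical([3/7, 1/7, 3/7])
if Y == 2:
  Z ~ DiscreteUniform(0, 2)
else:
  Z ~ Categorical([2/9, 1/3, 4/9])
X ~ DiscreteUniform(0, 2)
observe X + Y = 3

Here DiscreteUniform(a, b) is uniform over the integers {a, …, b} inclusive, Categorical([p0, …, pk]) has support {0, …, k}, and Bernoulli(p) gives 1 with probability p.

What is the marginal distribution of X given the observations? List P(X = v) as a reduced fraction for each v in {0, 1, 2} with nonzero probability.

P(X=1) = 3/4, P(X=2) = 1/4

Enumerate traces; 6 have nonzero weight after conditioning:
  (Y=1, Z=0, X=2) weight 2/189
  (Y=1, Z=1, X=2) weight 1/63
  (Y=1, Z=2, X=2) weight 4/189
  (Y=2, Z=0, X=1) weight 1/21
  (Y=2, Z=1, X=1) weight 1/21
  (Y=2, Z=2, X=1) weight 1/21
Group by X:
  weight(X=1) = 1/7
  weight(X=2) = 1/21
Total weight = 1/7 + 1/21 = 4/21
P(X=1 | obs) = 1/7 / 4/21 = 3/4
P(X=2 | obs) = 1/21 / 4/21 = 1/4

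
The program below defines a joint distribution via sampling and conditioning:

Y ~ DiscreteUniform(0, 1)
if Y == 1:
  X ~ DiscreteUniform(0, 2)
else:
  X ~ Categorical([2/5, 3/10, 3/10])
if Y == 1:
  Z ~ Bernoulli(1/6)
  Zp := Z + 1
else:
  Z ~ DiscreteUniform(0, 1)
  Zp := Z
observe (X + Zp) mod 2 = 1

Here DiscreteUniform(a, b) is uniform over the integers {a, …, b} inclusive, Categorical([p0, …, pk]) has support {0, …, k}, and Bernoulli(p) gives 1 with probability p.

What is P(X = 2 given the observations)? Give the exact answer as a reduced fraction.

Enumerate traces; 6 have nonzero weight after conditioning:
  (Y=0, X=0, Z=1) weight 1/10
  (Y=0, X=1, Z=0) weight 3/40
  (Y=0, X=2, Z=1) weight 3/40
  (Y=1, X=0, Z=0) weight 5/36
  (Y=1, X=1, Z=1) weight 1/36
  (Y=1, X=2, Z=0) weight 5/36
Group by X:
  weight(X=0) = 43/180
  weight(X=1) = 37/360
  weight(X=2) = 77/360
Total weight = 43/180 + 37/360 + 77/360 = 5/9
P(X=0 | obs) = 43/180 / 5/9 = 43/100
P(X=1 | obs) = 37/360 / 5/9 = 37/200
P(X=2 | obs) = 77/360 / 5/9 = 77/200

P(X = 2 | obs) = 77/200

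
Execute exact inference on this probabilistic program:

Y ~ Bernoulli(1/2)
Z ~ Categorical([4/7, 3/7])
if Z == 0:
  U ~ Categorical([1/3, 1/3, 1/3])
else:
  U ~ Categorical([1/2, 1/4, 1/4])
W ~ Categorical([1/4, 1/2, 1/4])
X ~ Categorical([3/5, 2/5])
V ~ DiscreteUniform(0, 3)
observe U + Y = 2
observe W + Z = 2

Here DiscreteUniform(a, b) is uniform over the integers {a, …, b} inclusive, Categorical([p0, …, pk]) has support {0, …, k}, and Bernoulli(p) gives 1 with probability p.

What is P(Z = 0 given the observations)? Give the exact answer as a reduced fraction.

P(Z = 0 | obs) = 8/17

Enumerate traces; 32 have nonzero weight after conditioning:
  (Y=0, Z=0, U=2, W=2, X=0, V=0) weight 1/280
  (Y=0, Z=0, U=2, W=2, X=0, V=1) weight 1/280
  (Y=0, Z=0, U=2, W=2, X=0, V=2) weight 1/280
  (Y=0, Z=0, U=2, W=2, X=0, V=3) weight 1/280
  (Y=0, Z=0, U=2, W=2, X=1, V=0) weight 1/420
  (Y=0, Z=0, U=2, W=2, X=1, V=1) weight 1/420
  (Y=0, Z=0, U=2, W=2, X=1, V=2) weight 1/420
  (Y=0, Z=0, U=2, W=2, X=1, V=3) weight 1/420
  (Y=0, Z=1, U=2, W=1, X=0, V=0) weight 9/2240
  … 23 more
Group by Z:
  weight(Z=0) = 1/21
  weight(Z=1) = 3/56
Total weight = 1/21 + 3/56 = 17/168
P(Z=0 | obs) = 1/21 / 17/168 = 8/17
P(Z=1 | obs) = 3/56 / 17/168 = 9/17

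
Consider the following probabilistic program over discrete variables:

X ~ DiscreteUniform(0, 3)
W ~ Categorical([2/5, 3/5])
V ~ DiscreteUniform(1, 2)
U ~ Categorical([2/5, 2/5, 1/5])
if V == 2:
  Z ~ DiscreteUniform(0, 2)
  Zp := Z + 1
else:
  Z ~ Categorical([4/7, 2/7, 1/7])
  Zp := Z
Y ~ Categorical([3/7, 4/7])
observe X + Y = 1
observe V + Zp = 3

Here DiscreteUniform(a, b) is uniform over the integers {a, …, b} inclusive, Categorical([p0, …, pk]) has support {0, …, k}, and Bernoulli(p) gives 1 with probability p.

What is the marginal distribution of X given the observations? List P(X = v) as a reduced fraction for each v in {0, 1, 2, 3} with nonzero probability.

Enumerate traces; 24 have nonzero weight after conditioning:
  (X=0, W=0, V=1, U=0, Z=2, Y=1) weight 2/1225
  (X=0, W=0, V=1, U=1, Z=2, Y=1) weight 2/1225
  (X=0, W=0, V=1, U=2, Z=2, Y=1) weight 1/1225
  (X=0, W=0, V=2, U=0, Z=0, Y=1) weight 2/525
  (X=0, W=0, V=2, U=1, Z=0, Y=1) weight 2/525
  (X=0, W=0, V=2, U=2, Z=0, Y=1) weight 1/525
  (X=0, W=1, V=1, U=0, Z=2, Y=1) weight 3/1225
  (X=0, W=1, V=1, U=1, Z=2, Y=1) weight 3/1225
  (X=1, W=0, V=1, U=0, Z=2, Y=0) weight 3/2450
  … 15 more
Group by X:
  weight(X=0) = 5/147
  weight(X=1) = 5/196
Total weight = 5/147 + 5/196 = 5/84
P(X=0 | obs) = 5/147 / 5/84 = 4/7
P(X=1 | obs) = 5/196 / 5/84 = 3/7

P(X=0) = 4/7, P(X=1) = 3/7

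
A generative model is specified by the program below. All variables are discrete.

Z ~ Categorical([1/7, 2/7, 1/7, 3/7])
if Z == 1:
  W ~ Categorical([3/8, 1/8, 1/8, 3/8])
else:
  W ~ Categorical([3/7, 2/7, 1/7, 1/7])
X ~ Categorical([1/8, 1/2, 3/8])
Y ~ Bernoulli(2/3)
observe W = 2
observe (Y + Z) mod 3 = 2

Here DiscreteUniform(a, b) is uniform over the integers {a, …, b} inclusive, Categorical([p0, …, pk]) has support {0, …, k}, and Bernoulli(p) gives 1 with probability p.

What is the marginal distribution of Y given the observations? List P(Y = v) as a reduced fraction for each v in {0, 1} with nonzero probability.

Enumerate traces; 6 have nonzero weight after conditioning:
  (Z=1, W=2, X=0, Y=1) weight 1/336
  (Z=1, W=2, X=1, Y=1) weight 1/84
  (Z=1, W=2, X=2, Y=1) weight 1/112
  (Z=2, W=2, X=0, Y=0) weight 1/1176
  (Z=2, W=2, X=1, Y=0) weight 1/294
  (Z=2, W=2, X=2, Y=0) weight 1/392
Group by Y:
  weight(Y=0) = 1/147
  weight(Y=1) = 1/42
Total weight = 1/147 + 1/42 = 3/98
P(Y=0 | obs) = 1/147 / 3/98 = 2/9
P(Y=1 | obs) = 1/42 / 3/98 = 7/9

P(Y=0) = 2/9, P(Y=1) = 7/9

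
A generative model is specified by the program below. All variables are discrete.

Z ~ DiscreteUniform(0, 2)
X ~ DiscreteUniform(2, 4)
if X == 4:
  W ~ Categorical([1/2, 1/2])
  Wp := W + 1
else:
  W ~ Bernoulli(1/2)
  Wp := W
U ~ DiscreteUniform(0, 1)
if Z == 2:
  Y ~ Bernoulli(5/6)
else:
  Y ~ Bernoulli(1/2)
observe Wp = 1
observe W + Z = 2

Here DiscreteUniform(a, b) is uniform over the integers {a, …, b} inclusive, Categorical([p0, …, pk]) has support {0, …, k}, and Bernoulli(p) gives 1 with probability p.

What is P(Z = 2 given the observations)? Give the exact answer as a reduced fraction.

Enumerate traces; 12 have nonzero weight after conditioning:
  (Z=1, X=2, W=1, U=0, Y=0) weight 1/72
  (Z=1, X=2, W=1, U=0, Y=1) weight 1/72
  (Z=1, X=2, W=1, U=1, Y=0) weight 1/72
  (Z=1, X=2, W=1, U=1, Y=1) weight 1/72
  (Z=1, X=3, W=1, U=0, Y=0) weight 1/72
  (Z=1, X=3, W=1, U=0, Y=1) weight 1/72
  (Z=1, X=3, W=1, U=1, Y=0) weight 1/72
  (Z=1, X=3, W=1, U=1, Y=1) weight 1/72
  (Z=2, X=4, W=0, U=0, Y=0) weight 1/216
  … 3 more
Group by Z:
  weight(Z=1) = 1/9
  weight(Z=2) = 1/18
Total weight = 1/9 + 1/18 = 1/6
P(Z=1 | obs) = 1/9 / 1/6 = 2/3
P(Z=2 | obs) = 1/18 / 1/6 = 1/3

P(Z = 2 | obs) = 1/3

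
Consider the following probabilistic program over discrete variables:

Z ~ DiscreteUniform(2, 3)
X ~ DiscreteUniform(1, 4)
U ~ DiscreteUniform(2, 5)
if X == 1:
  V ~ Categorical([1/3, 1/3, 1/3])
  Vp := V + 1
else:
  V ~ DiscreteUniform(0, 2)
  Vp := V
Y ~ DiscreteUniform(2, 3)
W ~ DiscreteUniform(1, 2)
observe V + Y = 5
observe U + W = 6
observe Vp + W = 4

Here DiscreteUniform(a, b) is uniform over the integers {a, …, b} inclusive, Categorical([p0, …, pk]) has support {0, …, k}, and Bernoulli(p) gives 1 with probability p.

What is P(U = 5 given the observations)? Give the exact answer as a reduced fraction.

Enumerate traces; 8 have nonzero weight after conditioning:
  (Z=2, X=1, U=5, V=2, Y=3, W=1) weight 1/384
  (Z=2, X=2, U=4, V=2, Y=3, W=2) weight 1/384
  (Z=2, X=3, U=4, V=2, Y=3, W=2) weight 1/384
  (Z=2, X=4, U=4, V=2, Y=3, W=2) weight 1/384
  (Z=3, X=1, U=5, V=2, Y=3, W=1) weight 1/384
  (Z=3, X=2, U=4, V=2, Y=3, W=2) weight 1/384
  (Z=3, X=3, U=4, V=2, Y=3, W=2) weight 1/384
  (Z=3, X=4, U=4, V=2, Y=3, W=2) weight 1/384
Group by U:
  weight(U=4) = 1/64
  weight(U=5) = 1/192
Total weight = 1/64 + 1/192 = 1/48
P(U=4 | obs) = 1/64 / 1/48 = 3/4
P(U=5 | obs) = 1/192 / 1/48 = 1/4

P(U = 5 | obs) = 1/4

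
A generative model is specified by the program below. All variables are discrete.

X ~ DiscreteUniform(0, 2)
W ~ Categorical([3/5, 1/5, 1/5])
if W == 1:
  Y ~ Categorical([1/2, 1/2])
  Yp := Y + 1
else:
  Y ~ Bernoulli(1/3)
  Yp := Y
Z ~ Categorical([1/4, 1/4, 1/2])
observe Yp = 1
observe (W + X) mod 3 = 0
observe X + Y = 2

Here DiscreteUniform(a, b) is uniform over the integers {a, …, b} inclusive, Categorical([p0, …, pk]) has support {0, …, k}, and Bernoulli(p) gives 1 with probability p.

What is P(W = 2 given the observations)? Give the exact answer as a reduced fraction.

Enumerate traces; 6 have nonzero weight after conditioning:
  (X=1, W=2, Y=1, Z=0) weight 1/180
  (X=1, W=2, Y=1, Z=1) weight 1/180
  (X=1, W=2, Y=1, Z=2) weight 1/90
  (X=2, W=1, Y=0, Z=0) weight 1/120
  (X=2, W=1, Y=0, Z=1) weight 1/120
  (X=2, W=1, Y=0, Z=2) weight 1/60
Group by W:
  weight(W=1) = 1/30
  weight(W=2) = 1/45
Total weight = 1/30 + 1/45 = 1/18
P(W=1 | obs) = 1/30 / 1/18 = 3/5
P(W=2 | obs) = 1/45 / 1/18 = 2/5

P(W = 2 | obs) = 2/5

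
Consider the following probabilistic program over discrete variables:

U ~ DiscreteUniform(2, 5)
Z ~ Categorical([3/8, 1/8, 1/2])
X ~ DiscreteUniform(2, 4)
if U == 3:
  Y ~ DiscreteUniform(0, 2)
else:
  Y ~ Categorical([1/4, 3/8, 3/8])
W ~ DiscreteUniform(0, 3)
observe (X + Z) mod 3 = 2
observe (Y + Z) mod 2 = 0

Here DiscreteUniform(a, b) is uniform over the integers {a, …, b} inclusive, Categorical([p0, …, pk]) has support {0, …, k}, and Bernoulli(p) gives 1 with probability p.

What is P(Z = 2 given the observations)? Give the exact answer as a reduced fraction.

Enumerate traces; 80 have nonzero weight after conditioning:
  (U=2, Z=0, X=2, Y=0, W=0) weight 1/512
  (U=2, Z=0, X=2, Y=0, W=1) weight 1/512
  (U=2, Z=0, X=2, Y=0, W=2) weight 1/512
  (U=2, Z=0, X=2, Y=0, W=3) weight 1/512
  (U=2, Z=0, X=2, Y=2, W=0) weight 3/1024
  (U=2, Z=0, X=2, Y=2, W=1) weight 3/1024
  (U=2, Z=0, X=2, Y=2, W=2) weight 3/1024
  (U=2, Z=0, X=2, Y=2, W=3) weight 3/1024
  (U=2, Z=1, X=4, Y=1, W=0) weight 1/1024
  (U=2, Z=2, X=3, Y=0, W=0) weight 1/384
  … 70 more
Group by Z:
  weight(Z=0) = 61/768
  weight(Z=1) = 35/2304
  weight(Z=2) = 61/576
Total weight = 61/768 + 35/2304 + 61/576 = 77/384
P(Z=0 | obs) = 61/768 / 77/384 = 61/154
P(Z=1 | obs) = 35/2304 / 77/384 = 5/66
P(Z=2 | obs) = 61/576 / 77/384 = 122/231

P(Z = 2 | obs) = 122/231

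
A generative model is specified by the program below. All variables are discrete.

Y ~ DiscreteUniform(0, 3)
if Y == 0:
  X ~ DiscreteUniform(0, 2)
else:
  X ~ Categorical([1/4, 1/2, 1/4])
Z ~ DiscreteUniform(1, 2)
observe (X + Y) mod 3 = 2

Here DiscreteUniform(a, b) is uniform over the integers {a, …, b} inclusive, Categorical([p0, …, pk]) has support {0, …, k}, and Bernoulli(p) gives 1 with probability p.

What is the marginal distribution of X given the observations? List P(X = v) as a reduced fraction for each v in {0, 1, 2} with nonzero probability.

P(X=0) = 3/16, P(X=1) = 3/8, P(X=2) = 7/16

Enumerate traces; 8 have nonzero weight after conditioning:
  (Y=0, X=2, Z=1) weight 1/24
  (Y=0, X=2, Z=2) weight 1/24
  (Y=1, X=1, Z=1) weight 1/16
  (Y=1, X=1, Z=2) weight 1/16
  (Y=2, X=0, Z=1) weight 1/32
  (Y=2, X=0, Z=2) weight 1/32
  (Y=3, X=2, Z=1) weight 1/32
  (Y=3, X=2, Z=2) weight 1/32
Group by X:
  weight(X=0) = 1/16
  weight(X=1) = 1/8
  weight(X=2) = 7/48
Total weight = 1/16 + 1/8 + 7/48 = 1/3
P(X=0 | obs) = 1/16 / 1/3 = 3/16
P(X=1 | obs) = 1/8 / 1/3 = 3/8
P(X=2 | obs) = 7/48 / 1/3 = 7/16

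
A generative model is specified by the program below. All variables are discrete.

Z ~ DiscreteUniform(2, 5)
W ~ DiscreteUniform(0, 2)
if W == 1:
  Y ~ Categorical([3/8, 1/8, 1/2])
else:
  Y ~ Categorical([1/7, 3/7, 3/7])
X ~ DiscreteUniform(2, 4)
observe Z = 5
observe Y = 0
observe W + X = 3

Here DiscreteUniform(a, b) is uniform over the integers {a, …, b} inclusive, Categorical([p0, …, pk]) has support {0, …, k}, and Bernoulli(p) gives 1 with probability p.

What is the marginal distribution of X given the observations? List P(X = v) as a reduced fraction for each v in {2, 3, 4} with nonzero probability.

Enumerate traces; 2 have nonzero weight after conditioning:
  (Z=5, W=0, Y=0, X=3) weight 1/252
  (Z=5, W=1, Y=0, X=2) weight 1/96
Group by X:
  weight(X=2) = 1/96
  weight(X=3) = 1/252
Total weight = 1/96 + 1/252 = 29/2016
P(X=2 | obs) = 1/96 / 29/2016 = 21/29
P(X=3 | obs) = 1/252 / 29/2016 = 8/29

P(X=2) = 21/29, P(X=3) = 8/29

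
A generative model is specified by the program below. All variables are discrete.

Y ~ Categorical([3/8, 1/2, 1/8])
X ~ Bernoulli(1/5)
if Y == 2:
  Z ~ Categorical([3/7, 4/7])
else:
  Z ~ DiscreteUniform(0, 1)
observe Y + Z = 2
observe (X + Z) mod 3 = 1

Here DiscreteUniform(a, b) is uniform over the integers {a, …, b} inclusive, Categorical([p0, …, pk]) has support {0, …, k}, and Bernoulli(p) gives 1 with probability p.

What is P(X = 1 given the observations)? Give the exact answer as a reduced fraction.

Enumerate traces; 2 have nonzero weight after conditioning:
  (Y=1, X=0, Z=1) weight 1/5
  (Y=2, X=1, Z=0) weight 3/280
Group by X:
  weight(X=0) = 1/5
  weight(X=1) = 3/280
Total weight = 1/5 + 3/280 = 59/280
P(X=0 | obs) = 1/5 / 59/280 = 56/59
P(X=1 | obs) = 3/280 / 59/280 = 3/59

P(X = 1 | obs) = 3/59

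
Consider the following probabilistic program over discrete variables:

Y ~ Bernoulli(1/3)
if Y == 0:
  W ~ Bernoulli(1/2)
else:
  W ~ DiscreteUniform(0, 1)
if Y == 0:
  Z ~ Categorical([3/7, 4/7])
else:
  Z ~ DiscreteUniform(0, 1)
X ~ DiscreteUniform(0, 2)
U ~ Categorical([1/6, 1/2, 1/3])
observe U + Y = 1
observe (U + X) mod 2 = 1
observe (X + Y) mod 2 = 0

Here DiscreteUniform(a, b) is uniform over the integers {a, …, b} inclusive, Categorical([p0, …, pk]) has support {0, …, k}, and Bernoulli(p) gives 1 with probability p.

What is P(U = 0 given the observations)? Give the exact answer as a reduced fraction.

Enumerate traces; 12 have nonzero weight after conditioning:
  (Y=0, W=0, Z=0, X=0, U=1) weight 1/42
  (Y=0, W=0, Z=0, X=2, U=1) weight 1/42
  (Y=0, W=0, Z=1, X=0, U=1) weight 2/63
  (Y=0, W=0, Z=1, X=2, U=1) weight 2/63
  (Y=0, W=1, Z=0, X=0, U=1) weight 1/42
  (Y=0, W=1, Z=0, X=2, U=1) weight 1/42
  (Y=0, W=1, Z=1, X=0, U=1) weight 2/63
  (Y=0, W=1, Z=1, X=2, U=1) weight 2/63
  (Y=1, W=0, Z=0, X=1, U=0) weight 1/216
  … 3 more
Group by U:
  weight(U=0) = 1/54
  weight(U=1) = 2/9
Total weight = 1/54 + 2/9 = 13/54
P(U=0 | obs) = 1/54 / 13/54 = 1/13
P(U=1 | obs) = 2/9 / 13/54 = 12/13

P(U = 0 | obs) = 1/13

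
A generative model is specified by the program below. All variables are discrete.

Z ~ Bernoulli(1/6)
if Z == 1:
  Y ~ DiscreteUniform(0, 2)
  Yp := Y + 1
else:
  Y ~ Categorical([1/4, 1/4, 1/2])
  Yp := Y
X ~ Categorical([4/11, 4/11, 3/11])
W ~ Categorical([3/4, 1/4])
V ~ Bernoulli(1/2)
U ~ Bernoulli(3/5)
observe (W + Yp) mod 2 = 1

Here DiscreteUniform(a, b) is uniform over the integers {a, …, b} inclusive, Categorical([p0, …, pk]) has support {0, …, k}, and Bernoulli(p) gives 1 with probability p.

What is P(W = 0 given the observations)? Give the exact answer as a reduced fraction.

P(W = 0 | obs) = 69/118

Enumerate traces; 72 have nonzero weight after conditioning:
  (Z=0, Y=0, X=0, W=1, V=0, U=0) weight 1/264
  (Z=0, Y=0, X=0, W=1, V=0, U=1) weight 1/176
  (Z=0, Y=0, X=0, W=1, V=1, U=0) weight 1/264
  (Z=0, Y=0, X=0, W=1, V=1, U=1) weight 1/176
  (Z=0, Y=0, X=1, W=1, V=0, U=0) weight 1/264
  (Z=0, Y=0, X=1, W=1, V=0, U=1) weight 1/176
  (Z=0, Y=0, X=1, W=1, V=1, U=0) weight 1/264
  (Z=0, Y=0, X=1, W=1, V=1, U=1) weight 1/176
  (Z=0, Y=1, X=0, W=0, V=0, U=0) weight 1/88
  … 63 more
Group by W:
  weight(W=0) = 23/96
  weight(W=1) = 49/288
Total weight = 23/96 + 49/288 = 59/144
P(W=0 | obs) = 23/96 / 59/144 = 69/118
P(W=1 | obs) = 49/288 / 59/144 = 49/118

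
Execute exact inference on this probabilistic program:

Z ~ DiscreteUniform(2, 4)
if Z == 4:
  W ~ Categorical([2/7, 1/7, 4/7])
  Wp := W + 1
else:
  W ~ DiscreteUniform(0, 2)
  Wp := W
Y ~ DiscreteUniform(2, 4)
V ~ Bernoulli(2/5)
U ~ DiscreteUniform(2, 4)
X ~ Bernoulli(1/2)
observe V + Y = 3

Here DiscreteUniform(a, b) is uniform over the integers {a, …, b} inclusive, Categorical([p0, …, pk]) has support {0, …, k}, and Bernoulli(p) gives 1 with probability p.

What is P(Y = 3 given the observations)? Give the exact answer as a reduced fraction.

Enumerate traces; 108 have nonzero weight after conditioning:
  (Z=2, W=0, Y=2, V=1, U=2, X=0) weight 1/405
  (Z=2, W=0, Y=2, V=1, U=2, X=1) weight 1/405
  (Z=2, W=0, Y=2, V=1, U=3, X=0) weight 1/405
  (Z=2, W=0, Y=2, V=1, U=3, X=1) weight 1/405
  (Z=2, W=0, Y=2, V=1, U=4, X=0) weight 1/405
  (Z=2, W=0, Y=2, V=1, U=4, X=1) weight 1/405
  (Z=2, W=0, Y=3, V=0, U=2, X=0) weight 1/270
  (Z=2, W=0, Y=3, V=0, U=2, X=1) weight 1/270
  … 100 more
Group by Y:
  weight(Y=2) = 2/15
  weight(Y=3) = 1/5
Total weight = 2/15 + 1/5 = 1/3
P(Y=2 | obs) = 2/15 / 1/3 = 2/5
P(Y=3 | obs) = 1/5 / 1/3 = 3/5

P(Y = 3 | obs) = 3/5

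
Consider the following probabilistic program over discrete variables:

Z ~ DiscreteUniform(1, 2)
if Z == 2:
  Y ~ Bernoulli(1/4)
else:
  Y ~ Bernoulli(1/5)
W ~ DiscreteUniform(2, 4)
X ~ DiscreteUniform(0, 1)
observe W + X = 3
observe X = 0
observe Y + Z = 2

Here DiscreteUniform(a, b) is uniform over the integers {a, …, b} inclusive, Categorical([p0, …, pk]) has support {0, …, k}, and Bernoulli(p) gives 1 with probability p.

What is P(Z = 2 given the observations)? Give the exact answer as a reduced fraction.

P(Z = 2 | obs) = 15/19

Enumerate traces; 2 have nonzero weight after conditioning:
  (Z=1, Y=1, W=3, X=0) weight 1/60
  (Z=2, Y=0, W=3, X=0) weight 1/16
Group by Z:
  weight(Z=1) = 1/60
  weight(Z=2) = 1/16
Total weight = 1/60 + 1/16 = 19/240
P(Z=1 | obs) = 1/60 / 19/240 = 4/19
P(Z=2 | obs) = 1/16 / 19/240 = 15/19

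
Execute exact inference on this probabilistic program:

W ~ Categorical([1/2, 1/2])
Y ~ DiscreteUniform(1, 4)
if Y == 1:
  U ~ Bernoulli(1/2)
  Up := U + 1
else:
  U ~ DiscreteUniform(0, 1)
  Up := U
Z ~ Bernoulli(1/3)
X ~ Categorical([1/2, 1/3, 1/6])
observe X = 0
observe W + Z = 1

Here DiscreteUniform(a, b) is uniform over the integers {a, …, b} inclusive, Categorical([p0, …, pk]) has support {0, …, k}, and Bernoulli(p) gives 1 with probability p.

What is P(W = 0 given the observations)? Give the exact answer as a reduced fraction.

P(W = 0 | obs) = 1/3

Enumerate traces; 16 have nonzero weight after conditioning:
  (W=0, Y=1, U=0, Z=1, X=0) weight 1/96
  (W=0, Y=1, U=1, Z=1, X=0) weight 1/96
  (W=0, Y=2, U=0, Z=1, X=0) weight 1/96
  (W=0, Y=2, U=1, Z=1, X=0) weight 1/96
  (W=0, Y=3, U=0, Z=1, X=0) weight 1/96
  (W=0, Y=3, U=1, Z=1, X=0) weight 1/96
  (W=0, Y=4, U=0, Z=1, X=0) weight 1/96
  (W=0, Y=4, U=1, Z=1, X=0) weight 1/96
  (W=1, Y=1, U=0, Z=0, X=0) weight 1/48
  … 7 more
Group by W:
  weight(W=0) = 1/12
  weight(W=1) = 1/6
Total weight = 1/12 + 1/6 = 1/4
P(W=0 | obs) = 1/12 / 1/4 = 1/3
P(W=1 | obs) = 1/6 / 1/4 = 2/3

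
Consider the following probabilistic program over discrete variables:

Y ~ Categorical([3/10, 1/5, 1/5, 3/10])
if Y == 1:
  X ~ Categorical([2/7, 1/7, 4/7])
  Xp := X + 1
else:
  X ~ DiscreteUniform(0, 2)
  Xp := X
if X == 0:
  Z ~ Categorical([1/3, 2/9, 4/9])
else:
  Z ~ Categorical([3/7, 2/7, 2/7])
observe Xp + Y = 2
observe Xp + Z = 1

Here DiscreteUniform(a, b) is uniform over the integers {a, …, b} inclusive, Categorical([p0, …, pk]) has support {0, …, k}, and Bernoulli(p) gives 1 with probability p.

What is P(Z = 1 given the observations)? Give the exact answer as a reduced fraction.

P(Z = 1 | obs) = 7/16

Enumerate traces; 2 have nonzero weight after conditioning:
  (Y=1, X=0, Z=0) weight 2/105
  (Y=2, X=0, Z=1) weight 2/135
Group by Z:
  weight(Z=0) = 2/105
  weight(Z=1) = 2/135
Total weight = 2/105 + 2/135 = 32/945
P(Z=0 | obs) = 2/105 / 32/945 = 9/16
P(Z=1 | obs) = 2/135 / 32/945 = 7/16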